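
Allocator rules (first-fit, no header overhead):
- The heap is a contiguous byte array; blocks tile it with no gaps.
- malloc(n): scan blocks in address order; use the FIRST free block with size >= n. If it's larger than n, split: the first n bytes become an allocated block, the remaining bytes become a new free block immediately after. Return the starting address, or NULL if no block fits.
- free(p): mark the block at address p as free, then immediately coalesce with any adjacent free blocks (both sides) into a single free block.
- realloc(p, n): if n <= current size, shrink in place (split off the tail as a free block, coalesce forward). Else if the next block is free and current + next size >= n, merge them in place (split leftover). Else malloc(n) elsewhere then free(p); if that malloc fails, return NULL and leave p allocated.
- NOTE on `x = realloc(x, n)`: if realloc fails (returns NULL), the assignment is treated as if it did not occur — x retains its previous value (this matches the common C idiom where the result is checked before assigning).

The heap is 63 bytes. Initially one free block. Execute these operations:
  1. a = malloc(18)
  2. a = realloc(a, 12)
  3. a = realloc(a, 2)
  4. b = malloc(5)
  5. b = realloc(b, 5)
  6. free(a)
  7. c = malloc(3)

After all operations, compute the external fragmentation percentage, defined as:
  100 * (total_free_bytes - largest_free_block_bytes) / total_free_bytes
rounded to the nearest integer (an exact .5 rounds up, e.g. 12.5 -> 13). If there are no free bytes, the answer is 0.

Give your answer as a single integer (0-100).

Answer: 4

Derivation:
Op 1: a = malloc(18) -> a = 0; heap: [0-17 ALLOC][18-62 FREE]
Op 2: a = realloc(a, 12) -> a = 0; heap: [0-11 ALLOC][12-62 FREE]
Op 3: a = realloc(a, 2) -> a = 0; heap: [0-1 ALLOC][2-62 FREE]
Op 4: b = malloc(5) -> b = 2; heap: [0-1 ALLOC][2-6 ALLOC][7-62 FREE]
Op 5: b = realloc(b, 5) -> b = 2; heap: [0-1 ALLOC][2-6 ALLOC][7-62 FREE]
Op 6: free(a) -> (freed a); heap: [0-1 FREE][2-6 ALLOC][7-62 FREE]
Op 7: c = malloc(3) -> c = 7; heap: [0-1 FREE][2-6 ALLOC][7-9 ALLOC][10-62 FREE]
Free blocks: [2 53] total_free=55 largest=53 -> 100*(55-53)/55 = 200/55 ≈ 3.636 -> rounds to 4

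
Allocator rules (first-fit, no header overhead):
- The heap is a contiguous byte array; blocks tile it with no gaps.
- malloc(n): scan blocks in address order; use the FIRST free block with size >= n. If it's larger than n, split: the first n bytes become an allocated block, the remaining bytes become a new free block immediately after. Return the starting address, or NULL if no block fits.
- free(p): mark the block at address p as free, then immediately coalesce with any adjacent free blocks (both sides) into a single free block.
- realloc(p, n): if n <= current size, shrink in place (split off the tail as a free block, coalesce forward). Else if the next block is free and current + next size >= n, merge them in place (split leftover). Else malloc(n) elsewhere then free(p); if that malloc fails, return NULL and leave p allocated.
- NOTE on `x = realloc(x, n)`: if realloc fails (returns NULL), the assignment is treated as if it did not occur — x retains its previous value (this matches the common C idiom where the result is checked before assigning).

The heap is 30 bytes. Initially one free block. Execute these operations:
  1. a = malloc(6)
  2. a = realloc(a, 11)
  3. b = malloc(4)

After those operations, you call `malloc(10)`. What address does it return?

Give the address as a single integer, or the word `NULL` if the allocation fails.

Op 1: a = malloc(6) -> a = 0; heap: [0-5 ALLOC][6-29 FREE]
Op 2: a = realloc(a, 11) -> a = 0; heap: [0-10 ALLOC][11-29 FREE]
Op 3: b = malloc(4) -> b = 11; heap: [0-10 ALLOC][11-14 ALLOC][15-29 FREE]
malloc(10): first-fit scan over [0-10 ALLOC][11-14 ALLOC][15-29 FREE] -> 15

Answer: 15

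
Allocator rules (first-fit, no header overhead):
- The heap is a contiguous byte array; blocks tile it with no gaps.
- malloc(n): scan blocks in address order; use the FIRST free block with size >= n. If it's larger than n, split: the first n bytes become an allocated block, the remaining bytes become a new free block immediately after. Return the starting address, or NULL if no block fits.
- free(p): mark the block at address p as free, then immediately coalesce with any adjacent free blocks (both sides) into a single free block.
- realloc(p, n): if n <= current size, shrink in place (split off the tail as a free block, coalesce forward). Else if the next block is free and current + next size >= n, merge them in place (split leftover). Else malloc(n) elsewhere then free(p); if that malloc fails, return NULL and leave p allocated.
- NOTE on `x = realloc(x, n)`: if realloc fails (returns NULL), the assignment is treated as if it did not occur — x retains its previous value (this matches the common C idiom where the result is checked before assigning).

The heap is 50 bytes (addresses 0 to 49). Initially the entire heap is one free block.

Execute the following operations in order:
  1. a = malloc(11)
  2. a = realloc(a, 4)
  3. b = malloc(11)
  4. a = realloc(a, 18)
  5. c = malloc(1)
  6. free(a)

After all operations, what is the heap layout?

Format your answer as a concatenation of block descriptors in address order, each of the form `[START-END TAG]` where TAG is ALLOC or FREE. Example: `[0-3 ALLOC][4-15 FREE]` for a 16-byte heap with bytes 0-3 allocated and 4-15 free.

Op 1: a = malloc(11) -> a = 0; heap: [0-10 ALLOC][11-49 FREE]
Op 2: a = realloc(a, 4) -> a = 0; heap: [0-3 ALLOC][4-49 FREE]
Op 3: b = malloc(11) -> b = 4; heap: [0-3 ALLOC][4-14 ALLOC][15-49 FREE]
Op 4: a = realloc(a, 18) -> a = 15; heap: [0-3 FREE][4-14 ALLOC][15-32 ALLOC][33-49 FREE]
Op 5: c = malloc(1) -> c = 0; heap: [0-0 ALLOC][1-3 FREE][4-14 ALLOC][15-32 ALLOC][33-49 FREE]
Op 6: free(a) -> (freed a); heap: [0-0 ALLOC][1-3 FREE][4-14 ALLOC][15-49 FREE]

Answer: [0-0 ALLOC][1-3 FREE][4-14 ALLOC][15-49 FREE]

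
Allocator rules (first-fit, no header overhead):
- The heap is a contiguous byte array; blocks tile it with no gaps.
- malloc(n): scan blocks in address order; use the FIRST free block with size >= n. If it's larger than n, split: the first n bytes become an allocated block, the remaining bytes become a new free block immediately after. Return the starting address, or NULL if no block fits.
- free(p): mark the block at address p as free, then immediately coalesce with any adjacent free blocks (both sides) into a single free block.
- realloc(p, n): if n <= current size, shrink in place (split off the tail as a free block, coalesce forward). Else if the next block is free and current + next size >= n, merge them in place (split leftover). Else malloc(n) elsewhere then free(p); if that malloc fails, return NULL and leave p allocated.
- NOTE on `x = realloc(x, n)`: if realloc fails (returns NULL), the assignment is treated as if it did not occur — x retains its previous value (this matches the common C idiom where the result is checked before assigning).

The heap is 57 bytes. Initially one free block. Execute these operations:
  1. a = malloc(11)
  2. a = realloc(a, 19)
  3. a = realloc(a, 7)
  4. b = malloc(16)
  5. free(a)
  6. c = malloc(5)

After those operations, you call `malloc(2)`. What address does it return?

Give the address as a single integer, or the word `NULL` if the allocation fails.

Answer: 5

Derivation:
Op 1: a = malloc(11) -> a = 0; heap: [0-10 ALLOC][11-56 FREE]
Op 2: a = realloc(a, 19) -> a = 0; heap: [0-18 ALLOC][19-56 FREE]
Op 3: a = realloc(a, 7) -> a = 0; heap: [0-6 ALLOC][7-56 FREE]
Op 4: b = malloc(16) -> b = 7; heap: [0-6 ALLOC][7-22 ALLOC][23-56 FREE]
Op 5: free(a) -> (freed a); heap: [0-6 FREE][7-22 ALLOC][23-56 FREE]
Op 6: c = malloc(5) -> c = 0; heap: [0-4 ALLOC][5-6 FREE][7-22 ALLOC][23-56 FREE]
malloc(2): first-fit scan over [0-4 ALLOC][5-6 FREE][7-22 ALLOC][23-56 FREE] -> 5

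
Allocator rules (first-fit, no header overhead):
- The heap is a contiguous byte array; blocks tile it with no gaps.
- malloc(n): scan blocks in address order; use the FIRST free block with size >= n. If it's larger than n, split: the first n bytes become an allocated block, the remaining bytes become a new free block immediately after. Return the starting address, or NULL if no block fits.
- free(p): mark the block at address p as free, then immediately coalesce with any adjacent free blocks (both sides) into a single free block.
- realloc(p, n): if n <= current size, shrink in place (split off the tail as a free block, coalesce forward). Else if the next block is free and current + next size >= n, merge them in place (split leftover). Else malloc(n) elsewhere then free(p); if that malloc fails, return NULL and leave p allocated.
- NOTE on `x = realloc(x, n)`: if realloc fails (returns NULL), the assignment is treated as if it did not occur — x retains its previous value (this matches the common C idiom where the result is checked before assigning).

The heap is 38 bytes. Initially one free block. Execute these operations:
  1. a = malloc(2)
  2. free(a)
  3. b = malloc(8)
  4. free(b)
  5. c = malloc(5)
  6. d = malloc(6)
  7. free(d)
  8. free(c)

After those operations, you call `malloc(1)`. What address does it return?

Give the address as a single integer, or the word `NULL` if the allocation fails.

Answer: 0

Derivation:
Op 1: a = malloc(2) -> a = 0; heap: [0-1 ALLOC][2-37 FREE]
Op 2: free(a) -> (freed a); heap: [0-37 FREE]
Op 3: b = malloc(8) -> b = 0; heap: [0-7 ALLOC][8-37 FREE]
Op 4: free(b) -> (freed b); heap: [0-37 FREE]
Op 5: c = malloc(5) -> c = 0; heap: [0-4 ALLOC][5-37 FREE]
Op 6: d = malloc(6) -> d = 5; heap: [0-4 ALLOC][5-10 ALLOC][11-37 FREE]
Op 7: free(d) -> (freed d); heap: [0-4 ALLOC][5-37 FREE]
Op 8: free(c) -> (freed c); heap: [0-37 FREE]
malloc(1): first-fit scan over [0-37 FREE] -> 0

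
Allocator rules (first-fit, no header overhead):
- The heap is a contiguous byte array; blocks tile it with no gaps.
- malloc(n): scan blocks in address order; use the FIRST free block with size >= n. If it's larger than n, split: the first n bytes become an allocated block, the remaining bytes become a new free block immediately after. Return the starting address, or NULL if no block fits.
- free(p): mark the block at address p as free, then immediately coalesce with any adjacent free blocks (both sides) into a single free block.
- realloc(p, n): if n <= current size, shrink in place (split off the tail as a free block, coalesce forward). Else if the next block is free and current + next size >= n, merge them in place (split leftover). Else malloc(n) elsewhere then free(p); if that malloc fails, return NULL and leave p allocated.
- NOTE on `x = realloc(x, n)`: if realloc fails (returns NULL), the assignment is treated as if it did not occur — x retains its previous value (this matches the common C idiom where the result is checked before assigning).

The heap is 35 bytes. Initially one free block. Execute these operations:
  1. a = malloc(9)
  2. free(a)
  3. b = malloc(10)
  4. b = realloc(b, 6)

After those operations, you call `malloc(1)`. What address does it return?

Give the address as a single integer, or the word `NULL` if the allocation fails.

Answer: 6

Derivation:
Op 1: a = malloc(9) -> a = 0; heap: [0-8 ALLOC][9-34 FREE]
Op 2: free(a) -> (freed a); heap: [0-34 FREE]
Op 3: b = malloc(10) -> b = 0; heap: [0-9 ALLOC][10-34 FREE]
Op 4: b = realloc(b, 6) -> b = 0; heap: [0-5 ALLOC][6-34 FREE]
malloc(1): first-fit scan over [0-5 ALLOC][6-34 FREE] -> 6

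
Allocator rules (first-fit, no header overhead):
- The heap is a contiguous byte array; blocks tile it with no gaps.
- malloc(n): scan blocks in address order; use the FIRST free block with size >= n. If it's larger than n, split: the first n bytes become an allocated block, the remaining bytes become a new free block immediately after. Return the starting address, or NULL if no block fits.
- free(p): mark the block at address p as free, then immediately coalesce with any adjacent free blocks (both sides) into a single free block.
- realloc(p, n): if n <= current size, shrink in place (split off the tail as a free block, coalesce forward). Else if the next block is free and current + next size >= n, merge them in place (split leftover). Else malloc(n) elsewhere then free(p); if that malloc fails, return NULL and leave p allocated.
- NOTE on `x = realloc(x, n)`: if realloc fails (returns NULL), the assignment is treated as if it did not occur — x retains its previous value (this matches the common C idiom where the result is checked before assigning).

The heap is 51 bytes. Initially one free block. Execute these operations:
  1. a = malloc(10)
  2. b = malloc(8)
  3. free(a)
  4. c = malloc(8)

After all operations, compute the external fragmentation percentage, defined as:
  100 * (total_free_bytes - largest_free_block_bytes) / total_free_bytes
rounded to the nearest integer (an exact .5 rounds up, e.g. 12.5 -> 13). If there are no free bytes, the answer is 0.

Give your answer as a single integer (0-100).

Op 1: a = malloc(10) -> a = 0; heap: [0-9 ALLOC][10-50 FREE]
Op 2: b = malloc(8) -> b = 10; heap: [0-9 ALLOC][10-17 ALLOC][18-50 FREE]
Op 3: free(a) -> (freed a); heap: [0-9 FREE][10-17 ALLOC][18-50 FREE]
Op 4: c = malloc(8) -> c = 0; heap: [0-7 ALLOC][8-9 FREE][10-17 ALLOC][18-50 FREE]
Free blocks: [2 33] total_free=35 largest=33 -> 100*(35-33)/35 = 200/35 ≈ 5.714 -> rounds to 6

Answer: 6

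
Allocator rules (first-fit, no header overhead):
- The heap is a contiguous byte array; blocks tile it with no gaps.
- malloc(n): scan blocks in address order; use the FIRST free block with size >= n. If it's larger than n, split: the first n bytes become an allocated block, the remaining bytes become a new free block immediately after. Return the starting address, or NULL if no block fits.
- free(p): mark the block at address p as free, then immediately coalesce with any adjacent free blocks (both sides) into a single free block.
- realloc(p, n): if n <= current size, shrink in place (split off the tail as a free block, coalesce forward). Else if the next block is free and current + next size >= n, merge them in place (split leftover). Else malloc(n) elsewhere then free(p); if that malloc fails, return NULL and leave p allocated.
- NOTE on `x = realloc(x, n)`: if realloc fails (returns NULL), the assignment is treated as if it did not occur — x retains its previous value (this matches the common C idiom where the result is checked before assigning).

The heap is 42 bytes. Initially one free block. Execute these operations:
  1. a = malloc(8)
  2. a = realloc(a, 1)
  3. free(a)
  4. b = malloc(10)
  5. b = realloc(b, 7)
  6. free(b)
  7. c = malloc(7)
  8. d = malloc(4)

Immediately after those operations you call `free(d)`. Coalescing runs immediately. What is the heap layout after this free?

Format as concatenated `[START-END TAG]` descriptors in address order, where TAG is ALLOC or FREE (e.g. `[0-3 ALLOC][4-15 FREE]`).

Op 1: a = malloc(8) -> a = 0; heap: [0-7 ALLOC][8-41 FREE]
Op 2: a = realloc(a, 1) -> a = 0; heap: [0-0 ALLOC][1-41 FREE]
Op 3: free(a) -> (freed a); heap: [0-41 FREE]
Op 4: b = malloc(10) -> b = 0; heap: [0-9 ALLOC][10-41 FREE]
Op 5: b = realloc(b, 7) -> b = 0; heap: [0-6 ALLOC][7-41 FREE]
Op 6: free(b) -> (freed b); heap: [0-41 FREE]
Op 7: c = malloc(7) -> c = 0; heap: [0-6 ALLOC][7-41 FREE]
Op 8: d = malloc(4) -> d = 7; heap: [0-6 ALLOC][7-10 ALLOC][11-41 FREE]
free(d): d = 7 -> block [7-10 ALLOC]; mark free, coalesce with adjacent free neighbors -> [0-6 ALLOC][7-41 FREE]

Answer: [0-6 ALLOC][7-41 FREE]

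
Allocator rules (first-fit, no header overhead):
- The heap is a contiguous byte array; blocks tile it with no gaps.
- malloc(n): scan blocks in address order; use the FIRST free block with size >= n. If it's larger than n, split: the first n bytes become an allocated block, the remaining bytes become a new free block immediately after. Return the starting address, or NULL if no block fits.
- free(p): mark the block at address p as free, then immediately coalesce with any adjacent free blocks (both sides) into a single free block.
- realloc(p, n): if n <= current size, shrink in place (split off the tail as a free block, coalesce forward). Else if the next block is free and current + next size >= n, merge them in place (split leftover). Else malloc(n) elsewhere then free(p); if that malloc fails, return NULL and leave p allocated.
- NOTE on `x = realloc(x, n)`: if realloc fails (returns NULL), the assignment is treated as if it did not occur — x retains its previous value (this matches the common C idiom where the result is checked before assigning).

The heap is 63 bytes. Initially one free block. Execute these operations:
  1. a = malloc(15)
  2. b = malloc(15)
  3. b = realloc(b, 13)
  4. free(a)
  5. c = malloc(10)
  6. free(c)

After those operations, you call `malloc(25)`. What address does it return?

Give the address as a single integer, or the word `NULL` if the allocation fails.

Op 1: a = malloc(15) -> a = 0; heap: [0-14 ALLOC][15-62 FREE]
Op 2: b = malloc(15) -> b = 15; heap: [0-14 ALLOC][15-29 ALLOC][30-62 FREE]
Op 3: b = realloc(b, 13) -> b = 15; heap: [0-14 ALLOC][15-27 ALLOC][28-62 FREE]
Op 4: free(a) -> (freed a); heap: [0-14 FREE][15-27 ALLOC][28-62 FREE]
Op 5: c = malloc(10) -> c = 0; heap: [0-9 ALLOC][10-14 FREE][15-27 ALLOC][28-62 FREE]
Op 6: free(c) -> (freed c); heap: [0-14 FREE][15-27 ALLOC][28-62 FREE]
malloc(25): first-fit scan over [0-14 FREE][15-27 ALLOC][28-62 FREE] -> 28

Answer: 28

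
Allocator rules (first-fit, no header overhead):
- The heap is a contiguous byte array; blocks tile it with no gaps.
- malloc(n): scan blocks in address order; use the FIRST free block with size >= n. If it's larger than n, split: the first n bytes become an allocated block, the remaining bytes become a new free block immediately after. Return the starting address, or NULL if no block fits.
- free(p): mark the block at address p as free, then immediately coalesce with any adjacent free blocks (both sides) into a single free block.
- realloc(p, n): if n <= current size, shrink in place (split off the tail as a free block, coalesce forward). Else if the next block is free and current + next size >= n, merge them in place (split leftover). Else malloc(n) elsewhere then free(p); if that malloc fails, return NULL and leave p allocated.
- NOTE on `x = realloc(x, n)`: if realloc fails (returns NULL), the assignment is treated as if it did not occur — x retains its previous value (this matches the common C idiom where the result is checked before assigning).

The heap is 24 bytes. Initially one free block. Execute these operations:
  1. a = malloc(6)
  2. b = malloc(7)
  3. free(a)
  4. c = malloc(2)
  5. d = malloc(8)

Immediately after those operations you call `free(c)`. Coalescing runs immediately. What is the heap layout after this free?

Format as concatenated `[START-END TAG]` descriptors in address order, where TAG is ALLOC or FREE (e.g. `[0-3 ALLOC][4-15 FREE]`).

Answer: [0-5 FREE][6-12 ALLOC][13-20 ALLOC][21-23 FREE]

Derivation:
Op 1: a = malloc(6) -> a = 0; heap: [0-5 ALLOC][6-23 FREE]
Op 2: b = malloc(7) -> b = 6; heap: [0-5 ALLOC][6-12 ALLOC][13-23 FREE]
Op 3: free(a) -> (freed a); heap: [0-5 FREE][6-12 ALLOC][13-23 FREE]
Op 4: c = malloc(2) -> c = 0; heap: [0-1 ALLOC][2-5 FREE][6-12 ALLOC][13-23 FREE]
Op 5: d = malloc(8) -> d = 13; heap: [0-1 ALLOC][2-5 FREE][6-12 ALLOC][13-20 ALLOC][21-23 FREE]
free(c): c = 0 -> block [0-1 ALLOC]; mark free, coalesce with adjacent free neighbors -> [0-5 FREE][6-12 ALLOC][13-20 ALLOC][21-23 FREE]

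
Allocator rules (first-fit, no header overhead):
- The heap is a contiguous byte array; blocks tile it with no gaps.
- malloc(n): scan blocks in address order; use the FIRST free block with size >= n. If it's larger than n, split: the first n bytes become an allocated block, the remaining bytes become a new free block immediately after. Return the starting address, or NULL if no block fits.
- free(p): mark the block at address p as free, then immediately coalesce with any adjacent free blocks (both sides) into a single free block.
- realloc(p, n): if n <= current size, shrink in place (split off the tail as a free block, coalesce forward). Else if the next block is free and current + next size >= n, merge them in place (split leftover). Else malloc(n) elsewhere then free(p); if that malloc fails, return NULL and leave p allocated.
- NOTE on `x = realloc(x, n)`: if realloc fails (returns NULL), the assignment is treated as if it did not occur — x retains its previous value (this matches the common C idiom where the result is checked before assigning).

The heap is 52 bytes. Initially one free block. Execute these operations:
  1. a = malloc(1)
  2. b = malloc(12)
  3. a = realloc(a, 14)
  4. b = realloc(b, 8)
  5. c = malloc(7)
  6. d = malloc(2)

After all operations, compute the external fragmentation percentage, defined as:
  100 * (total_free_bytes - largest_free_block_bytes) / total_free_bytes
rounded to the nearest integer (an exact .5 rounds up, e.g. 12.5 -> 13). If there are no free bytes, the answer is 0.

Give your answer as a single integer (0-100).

Op 1: a = malloc(1) -> a = 0; heap: [0-0 ALLOC][1-51 FREE]
Op 2: b = malloc(12) -> b = 1; heap: [0-0 ALLOC][1-12 ALLOC][13-51 FREE]
Op 3: a = realloc(a, 14) -> a = 13; heap: [0-0 FREE][1-12 ALLOC][13-26 ALLOC][27-51 FREE]
Op 4: b = realloc(b, 8) -> b = 1; heap: [0-0 FREE][1-8 ALLOC][9-12 FREE][13-26 ALLOC][27-51 FREE]
Op 5: c = malloc(7) -> c = 27; heap: [0-0 FREE][1-8 ALLOC][9-12 FREE][13-26 ALLOC][27-33 ALLOC][34-51 FREE]
Op 6: d = malloc(2) -> d = 9; heap: [0-0 FREE][1-8 ALLOC][9-10 ALLOC][11-12 FREE][13-26 ALLOC][27-33 ALLOC][34-51 FREE]
Free blocks: [1 2 18] total_free=21 largest=18 -> 100*(21-18)/21 = 300/21 ≈ 14.286 -> rounds to 14

Answer: 14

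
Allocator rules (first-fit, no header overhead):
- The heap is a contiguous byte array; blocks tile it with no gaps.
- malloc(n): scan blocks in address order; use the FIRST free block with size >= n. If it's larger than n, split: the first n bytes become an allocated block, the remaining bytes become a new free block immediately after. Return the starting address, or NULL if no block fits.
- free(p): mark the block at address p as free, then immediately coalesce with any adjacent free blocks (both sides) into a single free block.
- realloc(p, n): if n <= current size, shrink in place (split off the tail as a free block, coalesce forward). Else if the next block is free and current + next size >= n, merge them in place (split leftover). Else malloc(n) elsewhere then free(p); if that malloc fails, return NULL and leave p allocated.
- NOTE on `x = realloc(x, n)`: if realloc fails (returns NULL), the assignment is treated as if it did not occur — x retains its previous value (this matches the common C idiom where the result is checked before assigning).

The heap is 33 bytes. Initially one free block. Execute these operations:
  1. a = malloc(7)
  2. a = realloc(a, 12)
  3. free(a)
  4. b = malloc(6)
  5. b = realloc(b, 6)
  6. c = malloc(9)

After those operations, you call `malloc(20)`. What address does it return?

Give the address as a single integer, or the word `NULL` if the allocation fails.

Op 1: a = malloc(7) -> a = 0; heap: [0-6 ALLOC][7-32 FREE]
Op 2: a = realloc(a, 12) -> a = 0; heap: [0-11 ALLOC][12-32 FREE]
Op 3: free(a) -> (freed a); heap: [0-32 FREE]
Op 4: b = malloc(6) -> b = 0; heap: [0-5 ALLOC][6-32 FREE]
Op 5: b = realloc(b, 6) -> b = 0; heap: [0-5 ALLOC][6-32 FREE]
Op 6: c = malloc(9) -> c = 6; heap: [0-5 ALLOC][6-14 ALLOC][15-32 FREE]
malloc(20): first-fit scan over [0-5 ALLOC][6-14 ALLOC][15-32 FREE] -> NULL

Answer: NULL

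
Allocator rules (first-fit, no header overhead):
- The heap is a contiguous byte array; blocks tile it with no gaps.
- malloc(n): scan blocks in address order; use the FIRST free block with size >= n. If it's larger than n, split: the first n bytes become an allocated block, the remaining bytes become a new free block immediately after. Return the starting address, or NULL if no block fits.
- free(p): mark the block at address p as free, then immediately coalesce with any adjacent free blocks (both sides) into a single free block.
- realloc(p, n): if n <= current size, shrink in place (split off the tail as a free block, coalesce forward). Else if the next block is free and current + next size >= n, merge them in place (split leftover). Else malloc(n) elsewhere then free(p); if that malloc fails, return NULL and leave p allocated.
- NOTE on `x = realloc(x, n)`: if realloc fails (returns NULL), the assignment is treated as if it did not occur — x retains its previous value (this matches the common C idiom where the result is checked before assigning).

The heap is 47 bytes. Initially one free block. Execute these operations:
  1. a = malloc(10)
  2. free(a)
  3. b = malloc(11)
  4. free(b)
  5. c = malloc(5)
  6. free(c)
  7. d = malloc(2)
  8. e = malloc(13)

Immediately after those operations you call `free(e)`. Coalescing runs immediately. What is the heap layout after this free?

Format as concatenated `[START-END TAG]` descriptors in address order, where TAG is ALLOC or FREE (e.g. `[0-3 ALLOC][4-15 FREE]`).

Answer: [0-1 ALLOC][2-46 FREE]

Derivation:
Op 1: a = malloc(10) -> a = 0; heap: [0-9 ALLOC][10-46 FREE]
Op 2: free(a) -> (freed a); heap: [0-46 FREE]
Op 3: b = malloc(11) -> b = 0; heap: [0-10 ALLOC][11-46 FREE]
Op 4: free(b) -> (freed b); heap: [0-46 FREE]
Op 5: c = malloc(5) -> c = 0; heap: [0-4 ALLOC][5-46 FREE]
Op 6: free(c) -> (freed c); heap: [0-46 FREE]
Op 7: d = malloc(2) -> d = 0; heap: [0-1 ALLOC][2-46 FREE]
Op 8: e = malloc(13) -> e = 2; heap: [0-1 ALLOC][2-14 ALLOC][15-46 FREE]
free(e): e = 2 -> block [2-14 ALLOC]; mark free, coalesce with adjacent free neighbors -> [0-1 ALLOC][2-46 FREE]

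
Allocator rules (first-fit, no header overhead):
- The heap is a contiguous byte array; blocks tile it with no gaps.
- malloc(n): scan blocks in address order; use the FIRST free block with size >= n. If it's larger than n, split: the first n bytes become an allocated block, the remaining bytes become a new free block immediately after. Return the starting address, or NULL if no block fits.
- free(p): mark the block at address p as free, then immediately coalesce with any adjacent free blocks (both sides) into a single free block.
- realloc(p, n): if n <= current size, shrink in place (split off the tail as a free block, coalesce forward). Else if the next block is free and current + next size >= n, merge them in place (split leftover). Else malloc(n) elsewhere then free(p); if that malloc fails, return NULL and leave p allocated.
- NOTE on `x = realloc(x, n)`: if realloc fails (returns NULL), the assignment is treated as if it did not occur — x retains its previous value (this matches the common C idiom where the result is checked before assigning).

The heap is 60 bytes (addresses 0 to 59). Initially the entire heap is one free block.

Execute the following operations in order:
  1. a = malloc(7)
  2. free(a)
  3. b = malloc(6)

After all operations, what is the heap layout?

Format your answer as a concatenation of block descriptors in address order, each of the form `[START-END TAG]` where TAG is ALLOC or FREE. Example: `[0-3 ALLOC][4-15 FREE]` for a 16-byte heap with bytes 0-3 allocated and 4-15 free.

Answer: [0-5 ALLOC][6-59 FREE]

Derivation:
Op 1: a = malloc(7) -> a = 0; heap: [0-6 ALLOC][7-59 FREE]
Op 2: free(a) -> (freed a); heap: [0-59 FREE]
Op 3: b = malloc(6) -> b = 0; heap: [0-5 ALLOC][6-59 FREE]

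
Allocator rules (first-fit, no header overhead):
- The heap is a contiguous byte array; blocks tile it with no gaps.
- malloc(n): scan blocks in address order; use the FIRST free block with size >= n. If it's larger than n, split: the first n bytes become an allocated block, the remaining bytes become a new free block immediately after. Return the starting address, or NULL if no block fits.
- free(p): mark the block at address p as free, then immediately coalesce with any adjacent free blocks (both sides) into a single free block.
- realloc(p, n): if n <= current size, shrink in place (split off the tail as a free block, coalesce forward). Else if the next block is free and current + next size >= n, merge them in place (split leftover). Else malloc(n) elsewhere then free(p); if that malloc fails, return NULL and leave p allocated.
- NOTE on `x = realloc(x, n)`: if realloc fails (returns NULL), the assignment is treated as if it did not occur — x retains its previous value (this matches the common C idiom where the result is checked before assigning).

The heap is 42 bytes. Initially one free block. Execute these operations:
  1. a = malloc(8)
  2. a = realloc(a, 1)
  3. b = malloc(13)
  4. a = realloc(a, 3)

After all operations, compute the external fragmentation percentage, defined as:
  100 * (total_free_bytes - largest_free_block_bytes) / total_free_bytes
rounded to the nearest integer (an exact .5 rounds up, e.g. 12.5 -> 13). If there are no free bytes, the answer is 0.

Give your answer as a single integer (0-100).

Answer: 4

Derivation:
Op 1: a = malloc(8) -> a = 0; heap: [0-7 ALLOC][8-41 FREE]
Op 2: a = realloc(a, 1) -> a = 0; heap: [0-0 ALLOC][1-41 FREE]
Op 3: b = malloc(13) -> b = 1; heap: [0-0 ALLOC][1-13 ALLOC][14-41 FREE]
Op 4: a = realloc(a, 3) -> a = 14; heap: [0-0 FREE][1-13 ALLOC][14-16 ALLOC][17-41 FREE]
Free blocks: [1 25] total_free=26 largest=25 -> 100*(26-25)/26 = 100/26 ≈ 3.846 -> rounds to 4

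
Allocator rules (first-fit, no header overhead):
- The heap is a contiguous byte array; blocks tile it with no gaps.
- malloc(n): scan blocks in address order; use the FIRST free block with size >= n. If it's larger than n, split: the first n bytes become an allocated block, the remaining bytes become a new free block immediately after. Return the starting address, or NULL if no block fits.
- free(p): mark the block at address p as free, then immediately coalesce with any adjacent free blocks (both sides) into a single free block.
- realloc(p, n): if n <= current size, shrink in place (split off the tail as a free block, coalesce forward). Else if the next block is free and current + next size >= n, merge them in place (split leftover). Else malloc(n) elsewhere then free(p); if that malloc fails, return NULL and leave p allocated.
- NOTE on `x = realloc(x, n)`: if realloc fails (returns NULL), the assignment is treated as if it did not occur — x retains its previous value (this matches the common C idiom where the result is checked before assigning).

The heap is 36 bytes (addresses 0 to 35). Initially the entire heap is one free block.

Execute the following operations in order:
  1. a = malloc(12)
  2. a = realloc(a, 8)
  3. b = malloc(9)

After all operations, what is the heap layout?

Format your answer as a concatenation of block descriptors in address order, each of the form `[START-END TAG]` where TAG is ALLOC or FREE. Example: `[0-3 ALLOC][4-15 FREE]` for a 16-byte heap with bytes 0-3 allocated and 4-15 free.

Op 1: a = malloc(12) -> a = 0; heap: [0-11 ALLOC][12-35 FREE]
Op 2: a = realloc(a, 8) -> a = 0; heap: [0-7 ALLOC][8-35 FREE]
Op 3: b = malloc(9) -> b = 8; heap: [0-7 ALLOC][8-16 ALLOC][17-35 FREE]

Answer: [0-7 ALLOC][8-16 ALLOC][17-35 FREE]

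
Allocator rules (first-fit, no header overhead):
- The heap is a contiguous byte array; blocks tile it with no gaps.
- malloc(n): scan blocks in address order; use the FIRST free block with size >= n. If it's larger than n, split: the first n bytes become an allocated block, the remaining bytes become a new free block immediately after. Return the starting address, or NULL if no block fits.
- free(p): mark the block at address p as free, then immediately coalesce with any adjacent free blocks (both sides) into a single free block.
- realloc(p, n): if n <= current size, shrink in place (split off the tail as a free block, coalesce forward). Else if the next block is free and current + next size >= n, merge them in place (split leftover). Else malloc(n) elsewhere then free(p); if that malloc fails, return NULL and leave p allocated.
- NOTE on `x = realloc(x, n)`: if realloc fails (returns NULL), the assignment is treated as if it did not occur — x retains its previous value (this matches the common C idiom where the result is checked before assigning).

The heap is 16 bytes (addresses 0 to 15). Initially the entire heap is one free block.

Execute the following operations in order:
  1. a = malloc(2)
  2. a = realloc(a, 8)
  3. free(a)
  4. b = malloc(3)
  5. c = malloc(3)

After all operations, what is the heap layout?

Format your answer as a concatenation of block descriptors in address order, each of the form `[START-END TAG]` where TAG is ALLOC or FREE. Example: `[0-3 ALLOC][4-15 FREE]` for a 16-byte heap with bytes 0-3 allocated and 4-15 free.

Op 1: a = malloc(2) -> a = 0; heap: [0-1 ALLOC][2-15 FREE]
Op 2: a = realloc(a, 8) -> a = 0; heap: [0-7 ALLOC][8-15 FREE]
Op 3: free(a) -> (freed a); heap: [0-15 FREE]
Op 4: b = malloc(3) -> b = 0; heap: [0-2 ALLOC][3-15 FREE]
Op 5: c = malloc(3) -> c = 3; heap: [0-2 ALLOC][3-5 ALLOC][6-15 FREE]

Answer: [0-2 ALLOC][3-5 ALLOC][6-15 FREE]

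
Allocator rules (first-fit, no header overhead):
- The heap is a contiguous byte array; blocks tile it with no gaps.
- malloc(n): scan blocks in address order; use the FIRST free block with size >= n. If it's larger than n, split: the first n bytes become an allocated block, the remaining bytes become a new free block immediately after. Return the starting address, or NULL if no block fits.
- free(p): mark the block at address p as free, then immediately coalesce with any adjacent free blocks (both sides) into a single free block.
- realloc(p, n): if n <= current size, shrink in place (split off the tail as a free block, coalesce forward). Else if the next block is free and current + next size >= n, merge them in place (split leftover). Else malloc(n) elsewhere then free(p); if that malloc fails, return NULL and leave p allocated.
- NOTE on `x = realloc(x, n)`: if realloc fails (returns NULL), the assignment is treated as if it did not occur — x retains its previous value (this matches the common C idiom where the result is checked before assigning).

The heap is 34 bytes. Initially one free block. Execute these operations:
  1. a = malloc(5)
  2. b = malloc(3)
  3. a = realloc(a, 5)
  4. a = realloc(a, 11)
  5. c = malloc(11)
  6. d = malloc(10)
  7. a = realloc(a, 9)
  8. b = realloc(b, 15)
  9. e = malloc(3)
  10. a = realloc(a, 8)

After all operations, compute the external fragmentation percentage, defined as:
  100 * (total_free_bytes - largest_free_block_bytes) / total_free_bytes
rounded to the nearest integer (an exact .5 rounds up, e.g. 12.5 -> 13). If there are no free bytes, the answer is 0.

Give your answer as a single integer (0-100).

Answer: 56

Derivation:
Op 1: a = malloc(5) -> a = 0; heap: [0-4 ALLOC][5-33 FREE]
Op 2: b = malloc(3) -> b = 5; heap: [0-4 ALLOC][5-7 ALLOC][8-33 FREE]
Op 3: a = realloc(a, 5) -> a = 0; heap: [0-4 ALLOC][5-7 ALLOC][8-33 FREE]
Op 4: a = realloc(a, 11) -> a = 8; heap: [0-4 FREE][5-7 ALLOC][8-18 ALLOC][19-33 FREE]
Op 5: c = malloc(11) -> c = 19; heap: [0-4 FREE][5-7 ALLOC][8-18 ALLOC][19-29 ALLOC][30-33 FREE]
Op 6: d = malloc(10) -> d = NULL; heap: [0-4 FREE][5-7 ALLOC][8-18 ALLOC][19-29 ALLOC][30-33 FREE]
Op 7: a = realloc(a, 9) -> a = 8; heap: [0-4 FREE][5-7 ALLOC][8-16 ALLOC][17-18 FREE][19-29 ALLOC][30-33 FREE]
Op 8: b = realloc(b, 15) -> NULL (b unchanged); heap: [0-4 FREE][5-7 ALLOC][8-16 ALLOC][17-18 FREE][19-29 ALLOC][30-33 FREE]
Op 9: e = malloc(3) -> e = 0; heap: [0-2 ALLOC][3-4 FREE][5-7 ALLOC][8-16 ALLOC][17-18 FREE][19-29 ALLOC][30-33 FREE]
Op 10: a = realloc(a, 8) -> a = 8; heap: [0-2 ALLOC][3-4 FREE][5-7 ALLOC][8-15 ALLOC][16-18 FREE][19-29 ALLOC][30-33 FREE]
Free blocks: [2 3 4] total_free=9 largest=4 -> 100*(9-4)/9 = 500/9 ≈ 55.556 -> rounds to 56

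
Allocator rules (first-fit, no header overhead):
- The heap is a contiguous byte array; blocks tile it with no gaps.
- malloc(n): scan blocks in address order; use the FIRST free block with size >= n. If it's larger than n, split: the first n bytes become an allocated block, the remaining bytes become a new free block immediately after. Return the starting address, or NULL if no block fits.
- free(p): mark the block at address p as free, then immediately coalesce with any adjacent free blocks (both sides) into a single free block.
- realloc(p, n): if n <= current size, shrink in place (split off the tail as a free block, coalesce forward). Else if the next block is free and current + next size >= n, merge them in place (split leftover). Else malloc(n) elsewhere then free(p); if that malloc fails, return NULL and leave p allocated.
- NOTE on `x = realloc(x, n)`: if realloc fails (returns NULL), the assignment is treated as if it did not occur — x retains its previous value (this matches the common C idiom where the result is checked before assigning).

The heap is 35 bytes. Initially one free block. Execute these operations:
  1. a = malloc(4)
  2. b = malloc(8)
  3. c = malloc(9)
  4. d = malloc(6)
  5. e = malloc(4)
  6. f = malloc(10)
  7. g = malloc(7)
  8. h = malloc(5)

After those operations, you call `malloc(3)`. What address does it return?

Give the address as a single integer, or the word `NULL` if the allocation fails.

Answer: 31

Derivation:
Op 1: a = malloc(4) -> a = 0; heap: [0-3 ALLOC][4-34 FREE]
Op 2: b = malloc(8) -> b = 4; heap: [0-3 ALLOC][4-11 ALLOC][12-34 FREE]
Op 3: c = malloc(9) -> c = 12; heap: [0-3 ALLOC][4-11 ALLOC][12-20 ALLOC][21-34 FREE]
Op 4: d = malloc(6) -> d = 21; heap: [0-3 ALLOC][4-11 ALLOC][12-20 ALLOC][21-26 ALLOC][27-34 FREE]
Op 5: e = malloc(4) -> e = 27; heap: [0-3 ALLOC][4-11 ALLOC][12-20 ALLOC][21-26 ALLOC][27-30 ALLOC][31-34 FREE]
Op 6: f = malloc(10) -> f = NULL; heap: [0-3 ALLOC][4-11 ALLOC][12-20 ALLOC][21-26 ALLOC][27-30 ALLOC][31-34 FREE]
Op 7: g = malloc(7) -> g = NULL; heap: [0-3 ALLOC][4-11 ALLOC][12-20 ALLOC][21-26 ALLOC][27-30 ALLOC][31-34 FREE]
Op 8: h = malloc(5) -> h = NULL; heap: [0-3 ALLOC][4-11 ALLOC][12-20 ALLOC][21-26 ALLOC][27-30 ALLOC][31-34 FREE]
malloc(3): first-fit scan over [0-3 ALLOC][4-11 ALLOC][12-20 ALLOC][21-26 ALLOC][27-30 ALLOC][31-34 FREE] -> 31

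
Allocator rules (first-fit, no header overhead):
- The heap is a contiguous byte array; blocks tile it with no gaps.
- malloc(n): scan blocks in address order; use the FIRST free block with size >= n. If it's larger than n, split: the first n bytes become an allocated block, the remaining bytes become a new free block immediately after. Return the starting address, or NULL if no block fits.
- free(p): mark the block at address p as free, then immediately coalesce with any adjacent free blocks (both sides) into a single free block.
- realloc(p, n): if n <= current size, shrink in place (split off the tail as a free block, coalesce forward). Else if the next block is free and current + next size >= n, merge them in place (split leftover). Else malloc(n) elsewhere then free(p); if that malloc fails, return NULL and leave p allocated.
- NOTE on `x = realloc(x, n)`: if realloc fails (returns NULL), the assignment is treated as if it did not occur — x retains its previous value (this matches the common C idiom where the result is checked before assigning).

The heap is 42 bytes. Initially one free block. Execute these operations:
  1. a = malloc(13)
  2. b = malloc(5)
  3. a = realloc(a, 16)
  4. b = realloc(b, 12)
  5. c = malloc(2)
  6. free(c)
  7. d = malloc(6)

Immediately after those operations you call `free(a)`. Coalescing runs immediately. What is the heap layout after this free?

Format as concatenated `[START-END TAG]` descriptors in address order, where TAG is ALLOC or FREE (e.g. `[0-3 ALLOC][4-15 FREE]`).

Answer: [0-11 ALLOC][12-17 ALLOC][18-41 FREE]

Derivation:
Op 1: a = malloc(13) -> a = 0; heap: [0-12 ALLOC][13-41 FREE]
Op 2: b = malloc(5) -> b = 13; heap: [0-12 ALLOC][13-17 ALLOC][18-41 FREE]
Op 3: a = realloc(a, 16) -> a = 18; heap: [0-12 FREE][13-17 ALLOC][18-33 ALLOC][34-41 FREE]
Op 4: b = realloc(b, 12) -> b = 0; heap: [0-11 ALLOC][12-17 FREE][18-33 ALLOC][34-41 FREE]
Op 5: c = malloc(2) -> c = 12; heap: [0-11 ALLOC][12-13 ALLOC][14-17 FREE][18-33 ALLOC][34-41 FREE]
Op 6: free(c) -> (freed c); heap: [0-11 ALLOC][12-17 FREE][18-33 ALLOC][34-41 FREE]
Op 7: d = malloc(6) -> d = 12; heap: [0-11 ALLOC][12-17 ALLOC][18-33 ALLOC][34-41 FREE]
free(a): a = 18 -> block [18-33 ALLOC]; mark free, coalesce with adjacent free neighbors -> [0-11 ALLOC][12-17 ALLOC][18-41 FREE]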